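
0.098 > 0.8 False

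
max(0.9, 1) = 1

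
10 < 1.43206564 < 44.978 False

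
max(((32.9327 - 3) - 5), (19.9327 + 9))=28.9327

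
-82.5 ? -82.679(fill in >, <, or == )>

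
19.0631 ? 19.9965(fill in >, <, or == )<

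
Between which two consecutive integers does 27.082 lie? 27 and 28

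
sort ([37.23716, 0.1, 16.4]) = [0.1, 16.4, 37.23716]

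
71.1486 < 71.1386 False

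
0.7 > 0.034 True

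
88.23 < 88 False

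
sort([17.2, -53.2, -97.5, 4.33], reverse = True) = [17.2, 4.33, -53.2, -97.5]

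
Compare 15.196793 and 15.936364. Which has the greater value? 15.936364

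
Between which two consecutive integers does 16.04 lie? 16 and 17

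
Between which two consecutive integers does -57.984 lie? -58 and -57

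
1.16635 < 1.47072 True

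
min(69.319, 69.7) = 69.319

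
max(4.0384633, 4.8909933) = 4.8909933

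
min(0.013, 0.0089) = 0.0089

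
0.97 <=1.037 True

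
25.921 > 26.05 False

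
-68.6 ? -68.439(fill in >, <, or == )<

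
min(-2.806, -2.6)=-2.806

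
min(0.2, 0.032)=0.032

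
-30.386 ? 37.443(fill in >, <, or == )<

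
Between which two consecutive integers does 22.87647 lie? 22 and 23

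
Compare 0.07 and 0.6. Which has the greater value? 0.6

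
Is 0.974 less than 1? Yes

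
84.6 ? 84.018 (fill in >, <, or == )>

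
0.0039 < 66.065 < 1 False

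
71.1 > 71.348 False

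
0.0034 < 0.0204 True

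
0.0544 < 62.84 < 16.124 False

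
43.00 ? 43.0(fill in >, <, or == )==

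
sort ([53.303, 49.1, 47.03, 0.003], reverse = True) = [53.303, 49.1, 47.03, 0.003]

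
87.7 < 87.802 True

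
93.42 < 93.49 True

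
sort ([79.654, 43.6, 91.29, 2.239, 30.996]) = [2.239, 30.996, 43.6, 79.654, 91.29]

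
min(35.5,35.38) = 35.38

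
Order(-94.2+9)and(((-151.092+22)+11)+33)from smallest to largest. (-94.2+9), (((-151.092+22)+11)+33)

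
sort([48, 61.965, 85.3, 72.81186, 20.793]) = [20.793, 48, 61.965, 72.81186, 85.3]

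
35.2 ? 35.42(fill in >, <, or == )<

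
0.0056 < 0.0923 True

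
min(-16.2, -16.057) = -16.2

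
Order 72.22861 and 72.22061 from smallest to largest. 72.22061,72.22861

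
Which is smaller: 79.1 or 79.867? 79.1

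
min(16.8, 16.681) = 16.681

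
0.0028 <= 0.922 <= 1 True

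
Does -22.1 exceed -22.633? Yes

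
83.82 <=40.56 False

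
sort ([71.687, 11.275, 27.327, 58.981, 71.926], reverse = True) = [71.926, 71.687, 58.981, 27.327, 11.275]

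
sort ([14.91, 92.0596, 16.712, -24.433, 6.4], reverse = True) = [92.0596, 16.712, 14.91, 6.4, -24.433]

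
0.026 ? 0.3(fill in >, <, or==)<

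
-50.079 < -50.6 False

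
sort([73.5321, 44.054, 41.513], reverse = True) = [73.5321, 44.054, 41.513]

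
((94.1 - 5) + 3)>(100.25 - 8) False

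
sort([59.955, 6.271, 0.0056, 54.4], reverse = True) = [59.955, 54.4, 6.271, 0.0056]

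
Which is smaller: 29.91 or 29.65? 29.65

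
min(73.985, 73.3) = 73.3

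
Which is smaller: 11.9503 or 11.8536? 11.8536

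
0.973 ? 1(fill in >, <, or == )<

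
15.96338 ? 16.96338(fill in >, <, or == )<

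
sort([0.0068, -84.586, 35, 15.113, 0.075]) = [-84.586, 0.0068, 0.075, 15.113, 35]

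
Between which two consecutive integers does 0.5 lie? 0 and 1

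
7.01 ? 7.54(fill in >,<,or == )<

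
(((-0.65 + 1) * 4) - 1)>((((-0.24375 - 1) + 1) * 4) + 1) True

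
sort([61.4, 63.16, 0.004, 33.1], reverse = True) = [63.16, 61.4, 33.1, 0.004]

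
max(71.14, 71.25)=71.25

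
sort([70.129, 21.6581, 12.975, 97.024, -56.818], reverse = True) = [97.024, 70.129, 21.6581, 12.975, -56.818]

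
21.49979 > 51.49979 False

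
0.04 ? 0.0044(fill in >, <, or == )>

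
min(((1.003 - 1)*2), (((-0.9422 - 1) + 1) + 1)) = 0.006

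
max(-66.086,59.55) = 59.55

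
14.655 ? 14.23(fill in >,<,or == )>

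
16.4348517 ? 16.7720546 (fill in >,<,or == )<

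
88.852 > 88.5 True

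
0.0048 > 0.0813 False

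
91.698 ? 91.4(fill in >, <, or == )>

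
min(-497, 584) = -497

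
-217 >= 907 False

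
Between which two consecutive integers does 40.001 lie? 40 and 41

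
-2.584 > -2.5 False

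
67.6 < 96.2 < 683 True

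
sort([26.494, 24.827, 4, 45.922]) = [4, 24.827, 26.494, 45.922]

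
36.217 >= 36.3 False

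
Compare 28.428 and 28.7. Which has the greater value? 28.7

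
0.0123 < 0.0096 False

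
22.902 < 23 True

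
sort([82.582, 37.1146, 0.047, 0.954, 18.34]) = [0.047, 0.954, 18.34, 37.1146, 82.582]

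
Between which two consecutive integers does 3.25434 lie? 3 and 4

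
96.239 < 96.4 True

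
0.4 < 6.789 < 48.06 True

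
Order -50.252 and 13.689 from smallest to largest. -50.252, 13.689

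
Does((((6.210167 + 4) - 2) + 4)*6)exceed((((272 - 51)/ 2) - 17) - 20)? No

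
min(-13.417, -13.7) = -13.7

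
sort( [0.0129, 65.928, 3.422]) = [0.0129, 3.422, 65.928]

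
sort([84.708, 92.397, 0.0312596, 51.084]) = [0.0312596, 51.084, 84.708, 92.397]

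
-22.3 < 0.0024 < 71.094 True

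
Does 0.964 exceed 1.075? No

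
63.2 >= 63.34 False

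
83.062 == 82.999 False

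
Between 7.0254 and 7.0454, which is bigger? 7.0454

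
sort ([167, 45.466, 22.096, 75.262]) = [22.096, 45.466, 75.262, 167]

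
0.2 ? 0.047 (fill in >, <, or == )>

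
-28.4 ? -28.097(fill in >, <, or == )<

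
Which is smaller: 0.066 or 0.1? 0.066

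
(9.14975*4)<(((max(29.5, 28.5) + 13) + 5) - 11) False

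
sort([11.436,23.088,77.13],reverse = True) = [77.13,23.088,11.436]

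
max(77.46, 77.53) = 77.53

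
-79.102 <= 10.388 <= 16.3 True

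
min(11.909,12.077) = 11.909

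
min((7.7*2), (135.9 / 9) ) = 15.1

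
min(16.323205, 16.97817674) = 16.323205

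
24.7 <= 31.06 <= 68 True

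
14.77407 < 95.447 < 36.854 False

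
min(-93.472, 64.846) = -93.472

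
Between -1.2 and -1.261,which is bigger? -1.2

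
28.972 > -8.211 True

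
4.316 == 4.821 False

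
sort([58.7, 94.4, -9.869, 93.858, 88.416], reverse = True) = [94.4, 93.858, 88.416, 58.7, -9.869]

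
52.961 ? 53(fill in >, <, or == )<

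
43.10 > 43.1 False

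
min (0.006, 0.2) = 0.006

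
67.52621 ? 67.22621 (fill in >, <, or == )>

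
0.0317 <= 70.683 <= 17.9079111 False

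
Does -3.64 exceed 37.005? No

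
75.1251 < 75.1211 False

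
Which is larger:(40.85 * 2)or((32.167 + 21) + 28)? (40.85 * 2)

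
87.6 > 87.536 True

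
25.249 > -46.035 True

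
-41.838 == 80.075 False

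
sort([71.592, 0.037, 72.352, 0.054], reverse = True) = [72.352, 71.592, 0.054, 0.037]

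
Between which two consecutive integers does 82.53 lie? 82 and 83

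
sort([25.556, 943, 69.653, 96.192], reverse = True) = [943, 96.192, 69.653, 25.556]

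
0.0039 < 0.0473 True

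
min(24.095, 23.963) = 23.963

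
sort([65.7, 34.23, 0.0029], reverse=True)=[65.7, 34.23, 0.0029]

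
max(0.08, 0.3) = 0.3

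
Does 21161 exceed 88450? No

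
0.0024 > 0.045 False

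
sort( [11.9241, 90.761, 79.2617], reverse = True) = [90.761, 79.2617, 11.9241]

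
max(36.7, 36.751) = 36.751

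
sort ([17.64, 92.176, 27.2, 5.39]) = [5.39, 17.64, 27.2, 92.176]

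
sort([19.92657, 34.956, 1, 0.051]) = [0.051, 1, 19.92657, 34.956]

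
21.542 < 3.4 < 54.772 False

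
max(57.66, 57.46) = 57.66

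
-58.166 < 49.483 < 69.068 True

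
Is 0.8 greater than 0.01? Yes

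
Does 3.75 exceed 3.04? Yes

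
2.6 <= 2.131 False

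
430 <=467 True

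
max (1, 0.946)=1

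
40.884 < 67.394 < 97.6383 True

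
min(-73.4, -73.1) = -73.4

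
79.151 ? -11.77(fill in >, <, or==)>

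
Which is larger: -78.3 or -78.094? -78.094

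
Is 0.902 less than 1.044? Yes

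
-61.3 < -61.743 False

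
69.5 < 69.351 False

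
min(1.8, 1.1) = 1.1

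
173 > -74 True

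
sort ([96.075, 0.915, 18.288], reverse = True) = [96.075, 18.288, 0.915]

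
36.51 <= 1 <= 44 False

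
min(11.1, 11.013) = 11.013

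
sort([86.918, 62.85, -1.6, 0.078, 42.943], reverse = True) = [86.918, 62.85, 42.943, 0.078, -1.6]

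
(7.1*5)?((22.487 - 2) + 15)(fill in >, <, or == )>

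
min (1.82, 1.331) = 1.331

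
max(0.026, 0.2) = 0.2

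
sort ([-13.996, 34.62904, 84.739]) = [-13.996, 34.62904, 84.739]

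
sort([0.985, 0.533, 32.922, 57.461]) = [0.533, 0.985, 32.922, 57.461]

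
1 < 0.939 False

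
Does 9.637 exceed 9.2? Yes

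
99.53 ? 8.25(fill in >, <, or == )>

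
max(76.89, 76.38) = 76.89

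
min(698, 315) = 315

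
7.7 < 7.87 True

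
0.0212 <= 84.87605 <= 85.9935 True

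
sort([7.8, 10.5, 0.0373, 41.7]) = [0.0373, 7.8, 10.5, 41.7]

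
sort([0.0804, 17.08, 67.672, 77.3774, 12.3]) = [0.0804, 12.3, 17.08, 67.672, 77.3774]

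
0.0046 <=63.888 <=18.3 False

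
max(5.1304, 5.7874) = 5.7874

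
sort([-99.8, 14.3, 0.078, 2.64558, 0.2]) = [-99.8, 0.078, 0.2, 2.64558, 14.3]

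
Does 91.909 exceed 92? No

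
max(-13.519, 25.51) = 25.51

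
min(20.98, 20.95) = 20.95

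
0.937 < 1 True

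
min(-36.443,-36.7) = -36.7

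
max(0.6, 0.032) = 0.6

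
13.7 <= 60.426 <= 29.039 False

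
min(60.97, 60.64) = 60.64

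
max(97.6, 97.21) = 97.6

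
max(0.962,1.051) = 1.051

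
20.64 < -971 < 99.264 False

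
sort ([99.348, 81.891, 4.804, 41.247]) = [4.804, 41.247, 81.891, 99.348]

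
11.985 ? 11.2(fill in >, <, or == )>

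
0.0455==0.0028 False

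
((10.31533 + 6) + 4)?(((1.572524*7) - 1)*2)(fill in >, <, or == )>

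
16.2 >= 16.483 False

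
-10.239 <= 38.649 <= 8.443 False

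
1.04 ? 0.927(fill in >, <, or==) >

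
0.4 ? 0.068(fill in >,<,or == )>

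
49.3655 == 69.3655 False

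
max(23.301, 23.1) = 23.301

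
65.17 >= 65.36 False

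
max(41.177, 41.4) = 41.4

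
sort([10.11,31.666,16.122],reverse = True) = [31.666,16.122,10.11]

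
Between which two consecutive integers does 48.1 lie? 48 and 49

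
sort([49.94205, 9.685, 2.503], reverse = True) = [49.94205, 9.685, 2.503]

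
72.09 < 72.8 True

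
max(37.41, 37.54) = 37.54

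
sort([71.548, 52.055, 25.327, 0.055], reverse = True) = [71.548, 52.055, 25.327, 0.055]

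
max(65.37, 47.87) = 65.37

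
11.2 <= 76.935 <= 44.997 False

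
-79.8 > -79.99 True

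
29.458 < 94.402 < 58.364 False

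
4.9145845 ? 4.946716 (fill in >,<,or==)<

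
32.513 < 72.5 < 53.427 False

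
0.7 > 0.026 True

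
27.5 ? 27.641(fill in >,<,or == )<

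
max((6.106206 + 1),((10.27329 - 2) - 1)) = 7.27329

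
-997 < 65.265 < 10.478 False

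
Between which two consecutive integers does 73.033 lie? 73 and 74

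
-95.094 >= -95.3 True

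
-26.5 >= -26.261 False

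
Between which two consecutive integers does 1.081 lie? 1 and 2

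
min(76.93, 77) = 76.93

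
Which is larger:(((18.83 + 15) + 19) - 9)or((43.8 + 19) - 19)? (((18.83 + 15) + 19) - 9)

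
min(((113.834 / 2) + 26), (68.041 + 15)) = 82.917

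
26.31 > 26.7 False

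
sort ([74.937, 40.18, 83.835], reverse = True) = [83.835, 74.937, 40.18]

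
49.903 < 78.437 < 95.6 True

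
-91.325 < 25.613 True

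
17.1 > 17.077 True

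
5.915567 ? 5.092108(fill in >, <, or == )>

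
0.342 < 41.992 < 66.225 True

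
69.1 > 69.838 False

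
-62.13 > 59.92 False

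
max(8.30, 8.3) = 8.3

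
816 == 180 False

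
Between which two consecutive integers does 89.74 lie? 89 and 90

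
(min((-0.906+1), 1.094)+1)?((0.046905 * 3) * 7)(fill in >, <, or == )>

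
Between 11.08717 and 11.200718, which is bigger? 11.200718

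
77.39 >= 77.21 True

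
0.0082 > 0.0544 False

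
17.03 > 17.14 False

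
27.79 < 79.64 True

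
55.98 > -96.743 True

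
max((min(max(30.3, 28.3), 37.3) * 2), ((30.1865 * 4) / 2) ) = 60.6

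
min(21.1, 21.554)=21.1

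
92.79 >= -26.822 True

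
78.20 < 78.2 False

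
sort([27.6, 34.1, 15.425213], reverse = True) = [34.1, 27.6, 15.425213]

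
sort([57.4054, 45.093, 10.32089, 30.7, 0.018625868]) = [0.018625868, 10.32089, 30.7, 45.093, 57.4054]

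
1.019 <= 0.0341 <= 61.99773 False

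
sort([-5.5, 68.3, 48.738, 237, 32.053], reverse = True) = [237, 68.3, 48.738, 32.053, -5.5]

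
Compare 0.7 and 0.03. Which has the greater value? 0.7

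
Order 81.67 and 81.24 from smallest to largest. 81.24, 81.67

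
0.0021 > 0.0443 False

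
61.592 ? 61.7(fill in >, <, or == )<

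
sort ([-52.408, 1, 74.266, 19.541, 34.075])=[-52.408, 1, 19.541, 34.075, 74.266]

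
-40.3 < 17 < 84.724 True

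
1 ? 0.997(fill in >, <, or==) >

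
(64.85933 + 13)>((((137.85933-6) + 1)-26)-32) True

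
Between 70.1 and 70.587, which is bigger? 70.587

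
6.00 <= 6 True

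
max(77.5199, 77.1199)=77.5199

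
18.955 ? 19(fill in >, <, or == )<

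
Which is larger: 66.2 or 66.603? 66.603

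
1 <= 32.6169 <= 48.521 True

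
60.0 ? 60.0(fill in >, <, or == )==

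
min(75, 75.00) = 75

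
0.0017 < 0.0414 True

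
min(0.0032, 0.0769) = 0.0032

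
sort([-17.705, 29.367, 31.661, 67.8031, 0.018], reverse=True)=[67.8031, 31.661, 29.367, 0.018, -17.705]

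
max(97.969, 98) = 98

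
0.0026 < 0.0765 True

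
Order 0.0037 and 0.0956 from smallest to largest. 0.0037, 0.0956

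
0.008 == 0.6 False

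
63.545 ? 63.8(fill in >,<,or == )<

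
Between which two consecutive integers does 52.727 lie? 52 and 53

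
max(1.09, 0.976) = 1.09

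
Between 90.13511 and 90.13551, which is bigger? 90.13551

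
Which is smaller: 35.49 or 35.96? 35.49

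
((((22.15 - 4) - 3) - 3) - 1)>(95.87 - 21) False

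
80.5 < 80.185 False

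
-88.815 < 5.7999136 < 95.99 True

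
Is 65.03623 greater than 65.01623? Yes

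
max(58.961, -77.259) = 58.961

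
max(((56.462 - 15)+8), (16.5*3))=49.5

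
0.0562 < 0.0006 False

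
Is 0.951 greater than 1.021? No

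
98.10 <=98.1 True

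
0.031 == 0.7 False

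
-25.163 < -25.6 False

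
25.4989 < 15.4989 False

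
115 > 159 False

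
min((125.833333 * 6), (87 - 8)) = 79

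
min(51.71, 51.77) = 51.71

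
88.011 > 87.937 True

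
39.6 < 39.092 False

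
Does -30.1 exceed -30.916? Yes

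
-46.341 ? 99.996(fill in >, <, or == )<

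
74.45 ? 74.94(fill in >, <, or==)<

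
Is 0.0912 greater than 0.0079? Yes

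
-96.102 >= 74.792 False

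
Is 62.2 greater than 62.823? No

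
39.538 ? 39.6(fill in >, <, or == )<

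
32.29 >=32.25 True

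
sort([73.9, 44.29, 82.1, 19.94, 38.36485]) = [19.94, 38.36485, 44.29, 73.9, 82.1]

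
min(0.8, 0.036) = 0.036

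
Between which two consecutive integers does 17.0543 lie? 17 and 18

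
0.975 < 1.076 True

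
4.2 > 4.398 False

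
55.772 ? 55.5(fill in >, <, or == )>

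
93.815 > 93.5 True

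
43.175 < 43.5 True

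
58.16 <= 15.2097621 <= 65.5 False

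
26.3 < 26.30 False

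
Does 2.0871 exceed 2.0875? No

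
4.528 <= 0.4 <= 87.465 False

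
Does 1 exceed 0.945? Yes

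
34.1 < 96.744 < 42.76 False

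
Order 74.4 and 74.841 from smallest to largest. 74.4, 74.841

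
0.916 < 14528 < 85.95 False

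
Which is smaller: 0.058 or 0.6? 0.058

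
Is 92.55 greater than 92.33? Yes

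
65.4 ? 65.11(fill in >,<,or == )>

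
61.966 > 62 False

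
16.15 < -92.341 False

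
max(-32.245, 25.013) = 25.013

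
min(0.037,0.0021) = 0.0021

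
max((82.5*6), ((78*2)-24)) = 495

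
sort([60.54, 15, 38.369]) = [15, 38.369, 60.54]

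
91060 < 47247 False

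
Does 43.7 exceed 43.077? Yes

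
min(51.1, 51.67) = 51.1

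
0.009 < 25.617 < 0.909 False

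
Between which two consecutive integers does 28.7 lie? 28 and 29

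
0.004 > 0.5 False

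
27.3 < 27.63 True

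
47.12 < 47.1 False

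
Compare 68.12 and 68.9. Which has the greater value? 68.9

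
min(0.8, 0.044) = 0.044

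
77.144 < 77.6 True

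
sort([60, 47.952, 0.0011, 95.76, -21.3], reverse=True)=[95.76, 60, 47.952, 0.0011, -21.3]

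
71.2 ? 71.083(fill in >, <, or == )>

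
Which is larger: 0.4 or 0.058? 0.4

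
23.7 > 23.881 False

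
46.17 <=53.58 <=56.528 True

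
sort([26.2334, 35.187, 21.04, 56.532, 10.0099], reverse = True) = [56.532, 35.187, 26.2334, 21.04, 10.0099]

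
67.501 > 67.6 False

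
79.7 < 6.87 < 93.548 False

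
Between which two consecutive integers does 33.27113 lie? 33 and 34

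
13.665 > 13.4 True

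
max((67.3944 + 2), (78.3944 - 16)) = 69.3944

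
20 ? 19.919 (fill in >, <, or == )>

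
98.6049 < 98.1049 False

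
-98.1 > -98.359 True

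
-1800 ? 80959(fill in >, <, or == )<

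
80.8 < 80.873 True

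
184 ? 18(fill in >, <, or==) >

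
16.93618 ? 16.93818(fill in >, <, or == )<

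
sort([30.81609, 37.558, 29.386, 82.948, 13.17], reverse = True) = [82.948, 37.558, 30.81609, 29.386, 13.17]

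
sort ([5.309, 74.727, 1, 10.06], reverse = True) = [74.727, 10.06, 5.309, 1]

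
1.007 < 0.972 False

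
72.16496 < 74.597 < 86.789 True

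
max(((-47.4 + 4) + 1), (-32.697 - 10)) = -42.4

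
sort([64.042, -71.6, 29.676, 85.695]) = [-71.6, 29.676, 64.042, 85.695]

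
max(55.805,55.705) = 55.805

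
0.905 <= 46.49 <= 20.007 False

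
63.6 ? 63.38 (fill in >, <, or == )>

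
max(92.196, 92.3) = 92.3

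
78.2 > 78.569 False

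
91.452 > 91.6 False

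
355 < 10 False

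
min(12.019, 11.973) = 11.973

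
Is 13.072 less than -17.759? No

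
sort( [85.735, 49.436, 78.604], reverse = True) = [85.735, 78.604, 49.436]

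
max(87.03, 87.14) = 87.14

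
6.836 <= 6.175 False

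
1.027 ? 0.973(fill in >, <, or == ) >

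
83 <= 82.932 False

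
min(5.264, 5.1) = 5.1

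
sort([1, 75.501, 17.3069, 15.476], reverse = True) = [75.501, 17.3069, 15.476, 1]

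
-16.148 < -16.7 False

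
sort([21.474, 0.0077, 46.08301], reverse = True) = [46.08301, 21.474, 0.0077]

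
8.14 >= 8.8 False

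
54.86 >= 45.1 True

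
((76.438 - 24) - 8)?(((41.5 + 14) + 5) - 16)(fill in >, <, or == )<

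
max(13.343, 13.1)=13.343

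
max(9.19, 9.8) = 9.8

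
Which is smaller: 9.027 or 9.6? 9.027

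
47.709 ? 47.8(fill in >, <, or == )<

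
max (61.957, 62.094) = 62.094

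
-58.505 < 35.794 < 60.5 True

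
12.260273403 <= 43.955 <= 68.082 True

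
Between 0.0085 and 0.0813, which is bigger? 0.0813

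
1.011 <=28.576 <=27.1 False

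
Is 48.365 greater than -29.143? Yes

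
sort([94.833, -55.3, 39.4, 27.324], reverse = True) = [94.833, 39.4, 27.324, -55.3]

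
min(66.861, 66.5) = 66.5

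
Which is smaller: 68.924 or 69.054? 68.924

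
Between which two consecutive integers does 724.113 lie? 724 and 725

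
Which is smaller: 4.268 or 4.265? 4.265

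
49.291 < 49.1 False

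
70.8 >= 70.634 True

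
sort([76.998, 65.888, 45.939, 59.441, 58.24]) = [45.939, 58.24, 59.441, 65.888, 76.998]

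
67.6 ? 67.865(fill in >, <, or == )<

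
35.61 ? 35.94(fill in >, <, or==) <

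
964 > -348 True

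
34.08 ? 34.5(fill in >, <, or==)<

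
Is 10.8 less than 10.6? No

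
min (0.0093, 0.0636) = 0.0093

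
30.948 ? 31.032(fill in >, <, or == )<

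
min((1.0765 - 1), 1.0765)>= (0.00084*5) True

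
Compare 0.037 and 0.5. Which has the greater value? 0.5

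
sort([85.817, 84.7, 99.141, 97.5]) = [84.7, 85.817, 97.5, 99.141]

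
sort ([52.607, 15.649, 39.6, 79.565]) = [15.649, 39.6, 52.607, 79.565]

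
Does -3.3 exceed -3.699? Yes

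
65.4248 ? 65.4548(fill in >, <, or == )<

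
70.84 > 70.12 True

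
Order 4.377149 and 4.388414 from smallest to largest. 4.377149, 4.388414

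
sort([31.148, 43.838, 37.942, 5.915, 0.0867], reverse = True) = [43.838, 37.942, 31.148, 5.915, 0.0867]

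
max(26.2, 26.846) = 26.846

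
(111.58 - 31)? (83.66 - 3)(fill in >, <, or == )<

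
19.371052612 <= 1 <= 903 False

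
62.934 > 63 False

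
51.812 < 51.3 False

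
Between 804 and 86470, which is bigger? 86470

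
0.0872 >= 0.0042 True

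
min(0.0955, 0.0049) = 0.0049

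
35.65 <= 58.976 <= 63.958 True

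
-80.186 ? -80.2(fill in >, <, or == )>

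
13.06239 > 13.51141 False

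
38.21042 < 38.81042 True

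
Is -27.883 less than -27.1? Yes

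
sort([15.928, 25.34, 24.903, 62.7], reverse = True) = [62.7, 25.34, 24.903, 15.928]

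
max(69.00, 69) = 69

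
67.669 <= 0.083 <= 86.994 False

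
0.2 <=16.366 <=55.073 True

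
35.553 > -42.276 True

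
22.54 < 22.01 False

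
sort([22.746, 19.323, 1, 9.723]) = [1, 9.723, 19.323, 22.746]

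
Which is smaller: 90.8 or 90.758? 90.758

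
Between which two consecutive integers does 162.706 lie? 162 and 163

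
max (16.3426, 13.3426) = 16.3426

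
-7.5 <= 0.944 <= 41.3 True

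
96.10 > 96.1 False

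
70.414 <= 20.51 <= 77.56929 False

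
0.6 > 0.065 True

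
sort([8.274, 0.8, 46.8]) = [0.8, 8.274, 46.8]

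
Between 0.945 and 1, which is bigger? 1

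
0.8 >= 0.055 True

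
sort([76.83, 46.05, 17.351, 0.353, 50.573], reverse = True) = [76.83, 50.573, 46.05, 17.351, 0.353]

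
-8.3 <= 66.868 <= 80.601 True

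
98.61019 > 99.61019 False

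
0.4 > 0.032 True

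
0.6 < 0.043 False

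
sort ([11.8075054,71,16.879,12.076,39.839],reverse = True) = [71,39.839,16.879,12.076,11.8075054]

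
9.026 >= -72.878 True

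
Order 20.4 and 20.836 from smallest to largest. 20.4,20.836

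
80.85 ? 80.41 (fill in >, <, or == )>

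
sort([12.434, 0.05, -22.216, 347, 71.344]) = [-22.216, 0.05, 12.434, 71.344, 347]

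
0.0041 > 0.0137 False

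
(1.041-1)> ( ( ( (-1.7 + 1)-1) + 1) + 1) False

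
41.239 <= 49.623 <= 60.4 True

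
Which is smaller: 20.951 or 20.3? 20.3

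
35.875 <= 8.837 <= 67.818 False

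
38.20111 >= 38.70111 False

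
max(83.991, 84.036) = 84.036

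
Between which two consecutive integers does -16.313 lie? -17 and -16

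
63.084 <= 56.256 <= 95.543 False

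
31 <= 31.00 True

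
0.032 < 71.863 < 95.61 True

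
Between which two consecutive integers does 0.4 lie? 0 and 1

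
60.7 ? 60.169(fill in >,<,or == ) >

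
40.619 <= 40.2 False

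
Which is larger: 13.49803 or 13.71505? 13.71505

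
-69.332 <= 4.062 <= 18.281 True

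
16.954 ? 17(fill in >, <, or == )<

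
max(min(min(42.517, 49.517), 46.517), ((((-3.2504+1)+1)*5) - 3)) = 42.517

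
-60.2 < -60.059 True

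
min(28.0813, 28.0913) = 28.0813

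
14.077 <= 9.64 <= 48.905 False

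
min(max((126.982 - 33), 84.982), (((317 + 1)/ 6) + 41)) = 93.982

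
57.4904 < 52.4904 False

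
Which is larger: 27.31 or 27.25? 27.31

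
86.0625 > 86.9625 False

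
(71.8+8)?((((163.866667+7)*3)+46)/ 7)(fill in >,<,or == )<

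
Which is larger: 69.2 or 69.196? 69.2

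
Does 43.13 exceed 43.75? No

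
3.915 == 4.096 False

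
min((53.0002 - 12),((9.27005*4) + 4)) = 41.0002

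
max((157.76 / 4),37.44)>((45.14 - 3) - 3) True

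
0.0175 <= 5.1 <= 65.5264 True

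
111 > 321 False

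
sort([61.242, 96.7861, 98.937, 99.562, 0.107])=[0.107, 61.242, 96.7861, 98.937, 99.562]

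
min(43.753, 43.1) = 43.1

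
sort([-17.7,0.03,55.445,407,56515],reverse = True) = [56515,407,55.445,0.03,-17.7]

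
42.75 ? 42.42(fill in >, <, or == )>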